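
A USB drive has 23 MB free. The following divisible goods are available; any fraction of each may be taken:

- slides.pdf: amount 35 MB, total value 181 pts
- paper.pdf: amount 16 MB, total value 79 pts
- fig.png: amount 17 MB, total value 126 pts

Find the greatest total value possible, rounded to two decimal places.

Take in order of value per unit:
- fig.png (126/17 per unit): all 17 → value 126, running total 126.00
- slides.pdf (181/35 per unit): 6 of 35 → value 6×181/35 = 31.0286, running total 157.03
Total 157.03.

157.03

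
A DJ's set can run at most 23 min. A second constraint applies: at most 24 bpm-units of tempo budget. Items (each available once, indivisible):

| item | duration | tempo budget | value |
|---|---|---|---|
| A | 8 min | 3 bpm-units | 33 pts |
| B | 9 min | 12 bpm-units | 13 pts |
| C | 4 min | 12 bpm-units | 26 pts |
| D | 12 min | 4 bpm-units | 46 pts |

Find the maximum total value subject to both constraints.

79 pts

Feasible sets respecting both limits:
- A+D: duration 20, tempo budget 7, value 79
- C+D: duration 16, tempo budget 16, value 72
- A+C: duration 12, tempo budget 15, value 59
Best: 79 pts.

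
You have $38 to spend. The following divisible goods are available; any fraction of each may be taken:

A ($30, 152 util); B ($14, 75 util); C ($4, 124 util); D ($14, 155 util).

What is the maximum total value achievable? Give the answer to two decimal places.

Take in order of value per unit:
- C (124/4 per unit): all 4 → value 124, running total 124.00
- D (155/14 per unit): all 14 → value 155, running total 279.00
- B (75/14 per unit): all 14 → value 75, running total 354.00
- A (152/30 per unit): 6 of 30 → value 6×152/30 = 30.4000, running total 384.40
Total 384.40.

384.40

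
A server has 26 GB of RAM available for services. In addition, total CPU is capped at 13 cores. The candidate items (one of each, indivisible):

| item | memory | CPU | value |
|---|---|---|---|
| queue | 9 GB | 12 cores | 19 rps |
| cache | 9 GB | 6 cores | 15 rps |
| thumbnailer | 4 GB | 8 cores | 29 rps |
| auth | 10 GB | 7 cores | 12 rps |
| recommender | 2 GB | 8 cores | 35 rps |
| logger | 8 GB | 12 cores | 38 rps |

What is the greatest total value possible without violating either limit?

Feasible sets respecting both limits:
- logger: memory 8, CPU 12, value 38
- recommender: memory 2, CPU 8, value 35
- thumbnailer: memory 4, CPU 8, value 29
- cache+auth: memory 19, CPU 13, value 27
Best: 38 rps.

38 rps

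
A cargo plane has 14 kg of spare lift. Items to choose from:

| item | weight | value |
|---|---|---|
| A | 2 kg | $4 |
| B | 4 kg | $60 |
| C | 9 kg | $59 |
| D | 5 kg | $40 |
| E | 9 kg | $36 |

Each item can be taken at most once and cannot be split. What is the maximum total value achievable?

This is a 0/1 knapsack; check combinations near the capacity.
- B+C: weight 4+9=13, value 60+59=119
- A+B+D: weight 2+4+5=11, value 4+60+40=104
- B+D: weight 4+5=9, value 60+40=100
- C+D: weight 9+5=14, value 59+40=99
Best: $119.

$119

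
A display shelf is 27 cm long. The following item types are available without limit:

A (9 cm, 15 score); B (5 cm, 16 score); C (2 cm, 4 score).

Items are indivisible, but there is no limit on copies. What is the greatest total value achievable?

Best value-per-unit is B at 16/5; filling with it alone gives 5×16 = 80.
Optimal mix: 5×B + 1×C → length 27, value 84.

84 score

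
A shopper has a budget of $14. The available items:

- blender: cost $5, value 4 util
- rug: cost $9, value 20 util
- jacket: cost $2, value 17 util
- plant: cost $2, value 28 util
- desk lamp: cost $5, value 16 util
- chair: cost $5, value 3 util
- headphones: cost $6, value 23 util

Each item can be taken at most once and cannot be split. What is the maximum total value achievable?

68 util

This is a 0/1 knapsack; check combinations near the capacity.
- jacket+plant+headphones: cost 2+2+6=10, value 17+28+23=68
- plant+desk lamp+headphones: cost 2+5+6=13, value 28+16+23=67
- rug+jacket+plant: cost 9+2+2=13, value 20+17+28=65
- blender+jacket+plant+desk lamp: cost 5+2+2+5=14, value 4+17+28+16=65
- jacket+plant+desk lamp+chair: cost 2+2+5+5=14, value 17+28+16+3=64
Best: 68 util.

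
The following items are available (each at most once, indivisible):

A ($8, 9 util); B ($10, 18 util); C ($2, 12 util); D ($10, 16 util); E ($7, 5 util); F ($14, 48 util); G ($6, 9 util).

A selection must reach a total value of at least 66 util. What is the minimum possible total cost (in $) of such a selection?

22

Subsets with value ≥ 66, sorted by total cost:
- C+F+G: cost 22, value 69
- A+C+F: cost 24, value 69
Minimum cost: 22 $.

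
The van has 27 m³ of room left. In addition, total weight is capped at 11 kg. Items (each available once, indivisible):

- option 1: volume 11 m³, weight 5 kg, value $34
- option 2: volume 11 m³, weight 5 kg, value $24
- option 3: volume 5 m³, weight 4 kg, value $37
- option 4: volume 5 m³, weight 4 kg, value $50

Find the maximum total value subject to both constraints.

$87

Feasible sets respecting both limits:
- option 3+option 4: volume 10, weight 8, value 87
- option 1+option 4: volume 16, weight 9, value 84
- option 2+option 4: volume 16, weight 9, value 74
Best: $87.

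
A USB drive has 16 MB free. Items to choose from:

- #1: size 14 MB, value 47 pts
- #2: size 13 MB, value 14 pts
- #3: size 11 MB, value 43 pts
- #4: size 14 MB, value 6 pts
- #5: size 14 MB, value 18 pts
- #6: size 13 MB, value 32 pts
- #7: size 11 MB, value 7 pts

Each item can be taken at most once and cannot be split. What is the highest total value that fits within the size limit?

Check high-value combinations within 16 MB:
- #1: size 14, value 47
- #3: size 11, value 43
- #6: size 13, value 32
- #5: size 14, value 18
- #2: size 13, value 14
Best: 47 pts.

47 pts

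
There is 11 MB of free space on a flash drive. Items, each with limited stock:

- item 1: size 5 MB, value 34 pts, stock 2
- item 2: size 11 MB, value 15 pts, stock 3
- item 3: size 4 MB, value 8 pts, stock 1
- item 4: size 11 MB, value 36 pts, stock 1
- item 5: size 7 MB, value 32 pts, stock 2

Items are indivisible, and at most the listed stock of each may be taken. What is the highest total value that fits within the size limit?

68 pts

Best selections within size 11 and stock limits:
- 2×item 1: size 10, value 68
- 1×item 1 + 1×item 3: size 9, value 42
- 1×item 3 + 1×item 5: size 11, value 40
Best: 68 pts.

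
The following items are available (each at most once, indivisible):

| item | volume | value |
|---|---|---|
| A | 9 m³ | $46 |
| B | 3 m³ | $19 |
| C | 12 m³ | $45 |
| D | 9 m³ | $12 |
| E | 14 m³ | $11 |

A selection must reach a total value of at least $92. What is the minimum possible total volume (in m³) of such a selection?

Subsets with value ≥ 92, sorted by total volume:
- A+B+C: volume 24, value 110
- A+C+D: volume 30, value 103
- A+B+C+D: volume 33, value 122
- A+C+E: volume 35, value 102
Minimum volume: 24 m³.

24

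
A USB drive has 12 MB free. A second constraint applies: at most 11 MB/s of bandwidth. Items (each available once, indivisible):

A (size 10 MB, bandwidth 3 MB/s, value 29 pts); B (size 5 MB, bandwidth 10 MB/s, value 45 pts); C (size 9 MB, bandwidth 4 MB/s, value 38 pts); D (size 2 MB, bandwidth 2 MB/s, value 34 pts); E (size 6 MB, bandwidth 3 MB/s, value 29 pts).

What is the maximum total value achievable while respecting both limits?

72 pts

Feasible sets respecting both limits:
- C+D: size 11, bandwidth 6, value 72
- A+D: size 12, bandwidth 5, value 63
- D+E: size 8, bandwidth 5, value 63
- B: size 5, bandwidth 10, value 45
Best: 72 pts.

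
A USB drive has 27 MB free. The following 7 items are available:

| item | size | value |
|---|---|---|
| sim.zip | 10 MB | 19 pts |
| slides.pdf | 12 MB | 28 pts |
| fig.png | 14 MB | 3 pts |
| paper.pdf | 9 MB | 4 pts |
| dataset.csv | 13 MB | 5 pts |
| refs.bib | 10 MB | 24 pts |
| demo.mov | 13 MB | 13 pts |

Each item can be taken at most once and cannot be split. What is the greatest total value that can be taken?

This is a 0/1 knapsack; check combinations near the capacity.
- slides.pdf+refs.bib: size 12+10=22, value 28+24=52
- sim.zip+slides.pdf: size 10+12=22, value 19+28=47
- sim.zip+refs.bib: size 10+10=20, value 19+24=43
Best: 52 pts.

52 pts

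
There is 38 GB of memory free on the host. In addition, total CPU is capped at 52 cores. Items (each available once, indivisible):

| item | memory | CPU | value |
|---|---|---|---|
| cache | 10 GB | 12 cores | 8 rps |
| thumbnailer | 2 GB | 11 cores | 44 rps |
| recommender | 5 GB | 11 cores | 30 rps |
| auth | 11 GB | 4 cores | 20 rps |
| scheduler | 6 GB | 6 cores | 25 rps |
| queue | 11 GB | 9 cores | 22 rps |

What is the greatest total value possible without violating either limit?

141 rps

Feasible sets respecting both limits:
- thumbnailer+recommender+auth+scheduler+queue: memory 35, CPU 41, value 141
- cache+thumbnailer+recommender+scheduler+queue: memory 34, CPU 49, value 129
- cache+thumbnailer+recommender+auth+scheduler: memory 34, CPU 44, value 127
Best: 141 rps.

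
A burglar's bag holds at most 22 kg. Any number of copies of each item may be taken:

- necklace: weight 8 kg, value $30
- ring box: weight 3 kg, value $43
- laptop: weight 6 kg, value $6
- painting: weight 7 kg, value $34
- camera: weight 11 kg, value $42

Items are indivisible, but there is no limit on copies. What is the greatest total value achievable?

$301

Best value-per-unit is ring box at 43/3, and filling with it alone uses weight 7×3=21. No mix of the others beats 7×43 = 301.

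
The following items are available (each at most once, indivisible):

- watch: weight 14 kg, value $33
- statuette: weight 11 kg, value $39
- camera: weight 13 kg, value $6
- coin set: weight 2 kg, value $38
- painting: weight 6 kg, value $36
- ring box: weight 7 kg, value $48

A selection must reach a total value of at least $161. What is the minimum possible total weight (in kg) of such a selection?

26

Subsets with value ≥ 161, sorted by total weight:
- statuette+coin set+painting+ring box: weight 26, value 161
- statuette+camera+coin set+painting+ring box: weight 39, value 167
- watch+statuette+coin set+painting+ring box: weight 40, value 194
- watch+camera+coin set+painting+ring box: weight 42, value 161
Minimum weight: 26 kg.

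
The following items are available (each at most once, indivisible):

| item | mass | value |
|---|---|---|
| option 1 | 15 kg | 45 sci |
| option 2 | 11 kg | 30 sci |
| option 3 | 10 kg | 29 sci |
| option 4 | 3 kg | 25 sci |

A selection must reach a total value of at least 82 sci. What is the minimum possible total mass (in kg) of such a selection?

Subsets with value ≥ 82, sorted by total mass:
- option 2+option 3+option 4: mass 24, value 84
- option 1+option 3+option 4: mass 28, value 99
- option 1+option 2+option 4: mass 29, value 100
Minimum mass: 24 kg.

24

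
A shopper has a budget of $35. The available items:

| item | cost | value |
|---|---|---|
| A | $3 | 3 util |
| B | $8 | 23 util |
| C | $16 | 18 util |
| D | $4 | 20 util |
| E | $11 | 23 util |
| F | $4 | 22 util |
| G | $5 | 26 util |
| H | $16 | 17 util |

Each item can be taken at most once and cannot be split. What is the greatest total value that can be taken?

117 util

This is a 0/1 knapsack; check combinations near the capacity.
- A+B+D+E+F+G: cost 3+8+4+11+4+5=35, value 3+23+20+23+22+26=117
- B+D+E+F+G: cost 8+4+11+4+5=32, value 23+20+23+22+26=114
- A+B+E+F+G: cost 3+8+11+4+5=31, value 3+23+23+22+26=97
- A+B+D+E+G: cost 3+8+4+11+5=31, value 3+23+20+23+26=95
Best: 117 util.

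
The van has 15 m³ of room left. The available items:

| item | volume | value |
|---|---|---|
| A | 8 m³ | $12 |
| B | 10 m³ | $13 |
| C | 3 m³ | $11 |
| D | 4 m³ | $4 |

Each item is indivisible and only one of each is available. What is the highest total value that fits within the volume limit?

Check high-value combinations within 15 m³:
- A+C+D: volume 8+3+4=15, value 12+11+4=27
- B+C: volume 10+3=13, value 13+11=24
- A+C: volume 8+3=11, value 12+11=23
- B+D: volume 10+4=14, value 13+4=17
Best: $27.

$27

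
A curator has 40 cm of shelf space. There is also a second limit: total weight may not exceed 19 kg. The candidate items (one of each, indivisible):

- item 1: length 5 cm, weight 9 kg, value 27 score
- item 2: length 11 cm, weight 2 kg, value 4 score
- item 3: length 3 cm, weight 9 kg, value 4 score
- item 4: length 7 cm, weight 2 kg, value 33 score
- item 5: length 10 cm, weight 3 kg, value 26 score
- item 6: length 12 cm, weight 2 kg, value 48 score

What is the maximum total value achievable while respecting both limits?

134 score

Feasible sets respecting both limits:
- item 1+item 4+item 5+item 6: length 34, weight 16, value 134
- item 1+item 2+item 4+item 6: length 35, weight 15, value 112
- item 2+item 4+item 5+item 6: length 40, weight 9, value 111
Best: 134 score.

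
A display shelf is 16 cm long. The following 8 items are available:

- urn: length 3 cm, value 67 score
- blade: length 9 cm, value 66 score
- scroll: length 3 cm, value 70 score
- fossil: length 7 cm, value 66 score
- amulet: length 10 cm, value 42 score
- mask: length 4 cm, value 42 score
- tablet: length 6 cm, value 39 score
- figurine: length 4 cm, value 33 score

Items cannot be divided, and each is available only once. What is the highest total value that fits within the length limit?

218 score

This is a 0/1 knapsack; check combinations near the capacity.
- urn+scroll+mask+tablet: length 3+3+4+6=16, value 67+70+42+39=218
- urn+scroll+mask+figurine: length 3+3+4+4=14, value 67+70+42+33=212
- urn+scroll+tablet+figurine: length 3+3+6+4=16, value 67+70+39+33=209
- urn+scroll+fossil: length 3+3+7=13, value 67+70+66=203
- urn+blade+scroll: length 3+9+3=15, value 67+66+70=203
Best: 218 score.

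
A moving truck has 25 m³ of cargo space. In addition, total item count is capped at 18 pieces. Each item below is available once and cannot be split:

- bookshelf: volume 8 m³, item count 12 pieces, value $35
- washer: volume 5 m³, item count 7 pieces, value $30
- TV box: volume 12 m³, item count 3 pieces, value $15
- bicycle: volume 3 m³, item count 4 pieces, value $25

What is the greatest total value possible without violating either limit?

$70

Feasible sets respecting both limits:
- washer+TV box+bicycle: volume 20, item count 14, value 70
- bookshelf+bicycle: volume 11, item count 16, value 60
- washer+bicycle: volume 8, item count 11, value 55
Best: $70.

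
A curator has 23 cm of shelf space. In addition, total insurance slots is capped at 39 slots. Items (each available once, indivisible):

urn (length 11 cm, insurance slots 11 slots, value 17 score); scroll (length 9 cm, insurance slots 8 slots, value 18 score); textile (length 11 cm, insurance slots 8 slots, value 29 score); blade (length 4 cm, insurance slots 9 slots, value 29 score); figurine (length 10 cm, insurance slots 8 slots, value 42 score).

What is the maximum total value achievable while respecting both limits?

Feasible sets respecting both limits:
- scroll+blade+figurine: length 23, insurance slots 25, value 89
- textile+figurine: length 21, insurance slots 16, value 71
- blade+figurine: length 14, insurance slots 17, value 71
- scroll+figurine: length 19, insurance slots 16, value 60
Best: 89 score.

89 score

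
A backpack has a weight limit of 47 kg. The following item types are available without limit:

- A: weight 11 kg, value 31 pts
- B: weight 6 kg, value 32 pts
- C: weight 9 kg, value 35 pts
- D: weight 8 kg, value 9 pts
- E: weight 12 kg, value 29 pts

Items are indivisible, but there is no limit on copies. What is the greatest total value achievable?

Best value-per-unit is B at 32/6; filling with it alone gives 7×32 = 224.
Optimal mix: 6×B + 1×C → weight 45, value 227.

227 pts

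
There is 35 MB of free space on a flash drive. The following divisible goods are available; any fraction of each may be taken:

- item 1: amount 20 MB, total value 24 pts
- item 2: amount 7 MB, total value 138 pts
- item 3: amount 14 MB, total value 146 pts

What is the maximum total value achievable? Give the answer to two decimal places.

300.80

Take in order of value per unit:
- item 2 (138/7 per unit): all 7 → value 138, running total 138.00
- item 3 (146/14 per unit): all 14 → value 146, running total 284.00
- item 1 (24/20 per unit): 14 of 20 → value 14×24/20 = 16.8000, running total 300.80
Total 300.80.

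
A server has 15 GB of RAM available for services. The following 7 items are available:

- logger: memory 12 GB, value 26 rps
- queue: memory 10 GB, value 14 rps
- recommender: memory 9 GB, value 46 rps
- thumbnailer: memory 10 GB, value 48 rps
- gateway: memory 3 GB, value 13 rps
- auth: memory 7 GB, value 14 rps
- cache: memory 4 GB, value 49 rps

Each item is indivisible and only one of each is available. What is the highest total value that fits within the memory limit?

97 rps

Check high-value combinations within 15 GB:
- thumbnailer+cache: memory 10+4=14, value 48+49=97
- recommender+cache: memory 9+4=13, value 46+49=95
- gateway+auth+cache: memory 3+7+4=14, value 13+14+49=76
Best: 97 rps.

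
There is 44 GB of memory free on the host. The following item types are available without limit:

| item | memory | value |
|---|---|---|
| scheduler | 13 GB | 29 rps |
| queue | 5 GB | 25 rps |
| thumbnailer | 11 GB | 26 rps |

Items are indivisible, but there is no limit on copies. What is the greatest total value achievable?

Best value-per-unit is queue at 25/5, and filling with it alone uses memory 8×5=40. No mix of the others beats 8×25 = 200.

200 rps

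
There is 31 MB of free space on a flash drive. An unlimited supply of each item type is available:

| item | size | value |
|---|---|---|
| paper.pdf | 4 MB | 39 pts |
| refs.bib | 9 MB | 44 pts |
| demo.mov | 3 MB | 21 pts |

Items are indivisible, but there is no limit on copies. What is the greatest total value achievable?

Best value-per-unit is paper.pdf at 39/4; filling with it alone gives 7×39 = 273.
Optimal mix: 7×paper.pdf + 1×demo.mov → size 31, value 294.

294 pts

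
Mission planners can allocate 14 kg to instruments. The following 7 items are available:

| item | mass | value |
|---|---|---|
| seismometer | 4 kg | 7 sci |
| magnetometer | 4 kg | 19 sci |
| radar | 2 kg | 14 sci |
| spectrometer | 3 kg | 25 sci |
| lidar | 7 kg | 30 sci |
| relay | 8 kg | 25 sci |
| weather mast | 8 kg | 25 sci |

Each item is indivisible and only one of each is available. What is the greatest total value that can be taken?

74 sci

Check high-value combinations within 14 kg:
- magnetometer+spectrometer+lidar: mass 4+3+7=14, value 19+25+30=74
- radar+spectrometer+lidar: mass 2+3+7=12, value 14+25+30=69
- seismometer+magnetometer+radar+spectrometer: mass 4+4+2+3=13, value 7+19+14+25=65
Best: 74 sci.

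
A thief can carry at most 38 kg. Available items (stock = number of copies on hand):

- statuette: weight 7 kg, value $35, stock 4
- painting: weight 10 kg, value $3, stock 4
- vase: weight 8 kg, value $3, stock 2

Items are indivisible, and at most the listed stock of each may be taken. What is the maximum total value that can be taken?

$143

Top feasible selections:
- 4×statuette + 1×vase: weight 36, value 143
- 4×statuette + 1×painting: weight 38, value 143
- 4×statuette: weight 28, value 140
- 3×statuette + 2×vase: weight 37, value 111
Best: $143.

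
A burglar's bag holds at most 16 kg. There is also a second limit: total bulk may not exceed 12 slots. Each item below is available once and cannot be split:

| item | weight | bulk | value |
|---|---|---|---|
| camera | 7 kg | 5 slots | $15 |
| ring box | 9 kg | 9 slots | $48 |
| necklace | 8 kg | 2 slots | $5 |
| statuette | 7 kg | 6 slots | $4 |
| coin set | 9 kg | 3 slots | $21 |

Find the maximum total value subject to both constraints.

$48

Feasible sets respecting both limits:
- ring box: weight 9, bulk 9, value 48
- camera+coin set: weight 16, bulk 8, value 36
- statuette+coin set: weight 16, bulk 9, value 25
Best: $48.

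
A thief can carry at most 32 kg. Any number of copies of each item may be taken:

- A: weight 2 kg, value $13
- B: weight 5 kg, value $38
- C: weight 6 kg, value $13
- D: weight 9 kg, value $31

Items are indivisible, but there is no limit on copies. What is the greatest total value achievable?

Best value-per-unit is B at 38/5; filling with it alone gives 6×38 = 228.
Optimal mix: 1×A + 6×B → weight 32, value 241.

$241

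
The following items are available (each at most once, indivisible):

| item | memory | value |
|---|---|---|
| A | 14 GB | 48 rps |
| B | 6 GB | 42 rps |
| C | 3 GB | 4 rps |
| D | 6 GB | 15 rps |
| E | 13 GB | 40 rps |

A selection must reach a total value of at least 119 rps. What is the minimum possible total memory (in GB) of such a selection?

33

Subsets with value ≥ 119, sorted by total memory:
- A+B+E: memory 33, value 130
- A+B+C+E: memory 36, value 134
Minimum memory: 33 GB.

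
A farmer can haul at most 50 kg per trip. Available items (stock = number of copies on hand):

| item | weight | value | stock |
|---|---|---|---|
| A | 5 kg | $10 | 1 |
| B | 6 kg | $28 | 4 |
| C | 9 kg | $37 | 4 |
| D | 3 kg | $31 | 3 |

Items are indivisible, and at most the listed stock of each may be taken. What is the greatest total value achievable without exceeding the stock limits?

$261

Best selections within weight 50 and stock limits:
- 1×A + 3×B + 2×C + 3×D: weight 50, value 261
- 2×B + 3×C + 3×D: weight 48, value 260
Best: $261.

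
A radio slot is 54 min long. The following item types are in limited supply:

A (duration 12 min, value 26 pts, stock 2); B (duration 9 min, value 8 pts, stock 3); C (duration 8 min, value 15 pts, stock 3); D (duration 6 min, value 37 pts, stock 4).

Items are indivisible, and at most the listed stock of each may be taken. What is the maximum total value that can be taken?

204 pts

Top feasible selections:
- 1×A + 2×C + 4×D: duration 52, value 204
- 2×A + 4×D: duration 48, value 200
- 1×A + 1×B + 1×C + 4×D: duration 53, value 197
- 3×C + 4×D: duration 48, value 193
Best: 204 pts.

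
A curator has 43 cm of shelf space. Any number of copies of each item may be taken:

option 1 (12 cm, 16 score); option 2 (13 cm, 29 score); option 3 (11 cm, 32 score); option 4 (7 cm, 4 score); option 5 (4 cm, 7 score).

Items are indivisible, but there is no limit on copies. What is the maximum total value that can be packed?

Best value-per-unit is option 3 at 32/11; filling with it alone gives 3×32 = 96.
Optimal mix: 3×option 3 + 2×option 5 → length 41, value 110.

110 score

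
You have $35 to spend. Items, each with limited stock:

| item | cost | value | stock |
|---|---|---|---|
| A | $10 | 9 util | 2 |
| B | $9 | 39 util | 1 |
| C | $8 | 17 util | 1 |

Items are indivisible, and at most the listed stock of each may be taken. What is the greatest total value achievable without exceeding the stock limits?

Top feasible selections:
- 1×A + 1×B + 1×C: cost 27, value 65
- 2×A + 1×B: cost 29, value 57
Best: 65 util.

65 util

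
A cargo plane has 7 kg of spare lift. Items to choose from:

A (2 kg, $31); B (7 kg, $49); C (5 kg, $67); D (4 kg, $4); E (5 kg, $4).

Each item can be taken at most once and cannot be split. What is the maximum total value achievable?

Check high-value combinations within 7 kg:
- A+C: weight 2+5=7, value 31+67=98
- C: weight 5, value 67
- B: weight 7, value 49
Best: $98.

$98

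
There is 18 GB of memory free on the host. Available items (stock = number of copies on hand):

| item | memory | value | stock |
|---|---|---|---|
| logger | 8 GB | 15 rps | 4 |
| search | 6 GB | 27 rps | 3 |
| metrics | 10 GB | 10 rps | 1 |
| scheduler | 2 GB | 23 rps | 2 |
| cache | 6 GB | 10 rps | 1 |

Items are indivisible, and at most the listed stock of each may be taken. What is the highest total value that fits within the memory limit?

Top feasible selections:
- 2×search + 2×scheduler: memory 16, value 100
- 1×logger + 1×search + 2×scheduler: memory 18, value 88
Best: 100 rps.

100 rps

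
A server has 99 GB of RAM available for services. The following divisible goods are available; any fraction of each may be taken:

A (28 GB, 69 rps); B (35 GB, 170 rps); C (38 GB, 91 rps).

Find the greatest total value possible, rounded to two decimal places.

Take in order of value per unit:
- B (170/35 per unit): all 35 → value 170, running total 170.00
- A (69/28 per unit): all 28 → value 69, running total 239.00
- C (91/38 per unit): 36 of 38 → value 36×91/38 = 86.2105, running total 325.21
Total 325.21.

325.21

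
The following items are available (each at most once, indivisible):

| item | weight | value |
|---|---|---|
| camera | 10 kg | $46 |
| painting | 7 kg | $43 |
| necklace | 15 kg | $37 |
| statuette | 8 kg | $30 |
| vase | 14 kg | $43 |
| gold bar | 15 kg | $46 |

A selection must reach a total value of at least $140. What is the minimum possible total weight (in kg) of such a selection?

Subsets with value ≥ 140, sorted by total weight:
- camera+painting+statuette+vase: weight 39, value 162
- camera+painting+statuette+gold bar: weight 40, value 165
- camera+painting+necklace+statuette: weight 40, value 156
Minimum weight: 39 kg.

39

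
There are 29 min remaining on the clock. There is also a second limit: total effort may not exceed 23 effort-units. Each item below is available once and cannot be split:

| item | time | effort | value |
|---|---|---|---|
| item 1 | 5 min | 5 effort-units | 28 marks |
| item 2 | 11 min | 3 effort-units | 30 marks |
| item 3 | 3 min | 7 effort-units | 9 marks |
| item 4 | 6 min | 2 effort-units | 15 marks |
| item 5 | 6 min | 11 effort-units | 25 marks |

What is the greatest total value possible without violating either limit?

Feasible sets respecting both limits:
- item 1+item 2+item 4+item 5: time 28, effort 21, value 98
- item 1+item 2+item 5: time 22, effort 19, value 83
- item 1+item 2+item 3+item 4: time 25, effort 17, value 82
- item 2+item 3+item 4+item 5: time 26, effort 23, value 79
Best: 98 marks.

98 marks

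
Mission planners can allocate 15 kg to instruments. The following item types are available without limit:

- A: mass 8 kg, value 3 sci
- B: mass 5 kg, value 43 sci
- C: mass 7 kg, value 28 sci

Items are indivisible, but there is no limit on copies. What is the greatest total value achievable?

129 sci

Best value-per-unit is B at 43/5, and filling with it alone uses mass 3×5=15. No mix of the others beats 3×43 = 129.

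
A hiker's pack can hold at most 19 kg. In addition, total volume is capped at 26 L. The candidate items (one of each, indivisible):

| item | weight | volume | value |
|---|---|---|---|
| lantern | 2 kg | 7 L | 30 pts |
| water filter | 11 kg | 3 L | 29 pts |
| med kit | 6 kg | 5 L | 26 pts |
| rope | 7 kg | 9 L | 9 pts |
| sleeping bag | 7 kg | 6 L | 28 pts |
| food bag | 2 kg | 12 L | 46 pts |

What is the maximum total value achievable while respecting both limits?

Feasible sets respecting both limits:
- lantern+water filter+food bag: weight 15, volume 22, value 105
- lantern+sleeping bag+food bag: weight 11, volume 25, value 104
- lantern+med kit+food bag: weight 10, volume 24, value 102
Best: 105 pts.

105 pts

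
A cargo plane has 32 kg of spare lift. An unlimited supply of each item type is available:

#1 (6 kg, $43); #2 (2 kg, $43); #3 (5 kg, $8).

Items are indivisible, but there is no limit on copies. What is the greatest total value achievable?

Best value-per-unit is #2 at 43/2, and filling with it alone uses weight 16×2=32. No mix of the others beats 16×43 = 688.

$688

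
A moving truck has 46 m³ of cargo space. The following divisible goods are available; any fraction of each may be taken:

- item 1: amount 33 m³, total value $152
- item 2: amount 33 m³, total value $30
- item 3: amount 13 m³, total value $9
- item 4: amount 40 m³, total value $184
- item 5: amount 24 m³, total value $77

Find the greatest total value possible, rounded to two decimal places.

Take in order of value per unit:
- item 1 (152/33 per unit): all 33 → value 152, running total 152.00
- item 4 (184/40 per unit): 13 of 40 → value 13×184/40 = 59.8000, running total 211.80
Total 211.80.

211.80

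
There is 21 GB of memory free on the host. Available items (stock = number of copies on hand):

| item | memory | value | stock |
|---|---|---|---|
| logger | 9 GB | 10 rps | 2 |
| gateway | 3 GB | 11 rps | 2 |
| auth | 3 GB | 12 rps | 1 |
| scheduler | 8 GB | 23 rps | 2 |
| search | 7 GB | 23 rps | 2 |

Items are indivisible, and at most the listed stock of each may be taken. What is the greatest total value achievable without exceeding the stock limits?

Top feasible selections:
- 1×gateway + 1×auth + 2×search: memory 20, value 69
- 1×gateway + 1×auth + 1×scheduler + 1×search: memory 21, value 69
- 2×gateway + 2×search: memory 20, value 68
- 2×gateway + 1×scheduler + 1×search: memory 21, value 68
Best: 69 rps.

69 rps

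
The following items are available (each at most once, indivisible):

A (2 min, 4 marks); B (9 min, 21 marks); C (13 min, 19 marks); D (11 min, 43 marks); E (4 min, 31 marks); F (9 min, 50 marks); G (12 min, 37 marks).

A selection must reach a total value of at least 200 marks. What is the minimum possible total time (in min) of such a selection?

58

Subsets with value ≥ 200, sorted by total time:
- B+C+D+E+F+G: time 58, value 201
- A+B+C+D+E+F+G: time 60, value 205
Minimum time: 58 min.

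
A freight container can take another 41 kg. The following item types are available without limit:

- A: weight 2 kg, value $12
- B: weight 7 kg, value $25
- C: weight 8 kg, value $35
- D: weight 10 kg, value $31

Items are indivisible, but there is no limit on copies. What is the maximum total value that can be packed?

$240

Best value-per-unit is A at 12/2, and filling with it alone uses weight 20×2=40. No mix of the others beats 20×12 = 240.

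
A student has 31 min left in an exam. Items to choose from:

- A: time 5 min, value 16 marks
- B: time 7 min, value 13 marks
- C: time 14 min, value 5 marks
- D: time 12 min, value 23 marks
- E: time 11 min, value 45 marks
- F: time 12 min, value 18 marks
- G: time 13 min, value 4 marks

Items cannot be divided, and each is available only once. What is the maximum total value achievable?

84 marks

Check high-value combinations within 31 min:
- A+D+E: time 5+12+11=28, value 16+23+45=84
- B+D+E: time 7+12+11=30, value 13+23+45=81
- A+E+F: time 5+11+12=28, value 16+45+18=79
- B+E+F: time 7+11+12=30, value 13+45+18=76
- A+B+E: time 5+7+11=23, value 16+13+45=74
Best: 84 marks.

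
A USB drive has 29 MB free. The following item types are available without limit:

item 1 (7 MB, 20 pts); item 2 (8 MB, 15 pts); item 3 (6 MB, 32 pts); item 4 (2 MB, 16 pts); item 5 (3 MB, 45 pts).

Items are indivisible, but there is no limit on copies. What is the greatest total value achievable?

Best value-per-unit is item 5 at 45/3; filling with it alone gives 9×45 = 405.
Optimal mix: 1×item 4 + 9×item 5 → size 29, value 421.

421 pts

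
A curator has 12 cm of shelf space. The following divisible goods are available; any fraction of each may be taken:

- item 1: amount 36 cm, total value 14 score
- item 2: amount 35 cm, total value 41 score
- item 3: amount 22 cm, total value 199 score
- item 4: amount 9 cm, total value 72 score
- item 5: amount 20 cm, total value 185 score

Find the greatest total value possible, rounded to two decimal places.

Take in order of value per unit:
- item 5 (185/20 per unit): 12 of 20 → value 12×185/20 = 111.0000, running total 111.00
Total 111.00.

111.00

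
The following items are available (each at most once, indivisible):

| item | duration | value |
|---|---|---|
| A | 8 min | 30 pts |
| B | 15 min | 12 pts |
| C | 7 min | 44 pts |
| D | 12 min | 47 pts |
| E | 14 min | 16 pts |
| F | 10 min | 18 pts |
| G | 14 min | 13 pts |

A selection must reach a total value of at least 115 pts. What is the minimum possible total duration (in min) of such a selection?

Subsets with value ≥ 115, sorted by total duration:
- A+C+D: duration 27, value 121
- A+C+D+F: duration 37, value 139
- A+C+D+E: duration 41, value 137
Minimum duration: 27 min.

27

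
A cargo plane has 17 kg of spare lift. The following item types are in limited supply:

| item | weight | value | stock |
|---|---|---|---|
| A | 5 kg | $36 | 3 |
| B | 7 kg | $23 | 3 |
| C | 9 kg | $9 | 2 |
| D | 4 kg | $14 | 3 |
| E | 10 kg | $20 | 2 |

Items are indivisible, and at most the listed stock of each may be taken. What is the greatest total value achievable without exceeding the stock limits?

Top feasible selections:
- 3×A: weight 15, value 108
- 2×A + 1×B: weight 17, value 95
Best: $108.

$108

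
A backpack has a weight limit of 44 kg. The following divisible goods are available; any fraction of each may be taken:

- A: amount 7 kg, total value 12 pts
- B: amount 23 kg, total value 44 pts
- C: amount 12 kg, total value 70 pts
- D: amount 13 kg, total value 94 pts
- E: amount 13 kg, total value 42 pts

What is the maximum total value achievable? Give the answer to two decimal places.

Take in order of value per unit:
- D (94/13 per unit): all 13 → value 94, running total 94.00
- C (70/12 per unit): all 12 → value 70, running total 164.00
- E (42/13 per unit): all 13 → value 42, running total 206.00
- B (44/23 per unit): 6 of 23 → value 6×44/23 = 11.4783, running total 217.48
Total 217.48.

217.48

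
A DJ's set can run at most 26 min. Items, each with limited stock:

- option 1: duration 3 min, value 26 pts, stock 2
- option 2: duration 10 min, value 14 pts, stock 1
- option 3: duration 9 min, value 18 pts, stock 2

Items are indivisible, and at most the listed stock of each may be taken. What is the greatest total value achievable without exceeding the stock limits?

88 pts

Top feasible selections:
- 2×option 1 + 2×option 3: duration 24, value 88
- 2×option 1 + 1×option 2 + 1×option 3: duration 25, value 84
Best: 88 pts.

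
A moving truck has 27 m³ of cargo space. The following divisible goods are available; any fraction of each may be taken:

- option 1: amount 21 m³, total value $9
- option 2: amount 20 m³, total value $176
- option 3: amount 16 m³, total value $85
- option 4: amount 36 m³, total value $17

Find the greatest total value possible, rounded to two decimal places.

213.19

Take in order of value per unit:
- option 2 (176/20 per unit): all 20 → value 176, running total 176.00
- option 3 (85/16 per unit): 7 of 16 → value 7×85/16 = 37.1875, running total 213.19
Total 213.19.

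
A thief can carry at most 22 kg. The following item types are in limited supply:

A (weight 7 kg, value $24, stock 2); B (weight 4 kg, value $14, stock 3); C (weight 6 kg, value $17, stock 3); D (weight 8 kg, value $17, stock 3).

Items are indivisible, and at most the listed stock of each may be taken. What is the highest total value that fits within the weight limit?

$76

Best selections within weight 22 and stock limits:
- 2×A + 2×B: weight 22, value 76
- 1×A + 2×B + 1×C: weight 21, value 69
- 1×A + 3×B: weight 19, value 66
Best: $76.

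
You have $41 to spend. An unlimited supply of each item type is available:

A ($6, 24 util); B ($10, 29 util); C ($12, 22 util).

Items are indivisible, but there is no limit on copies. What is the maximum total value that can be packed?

149 util

Best value-per-unit is A at 24/6; filling with it alone gives 6×24 = 144.
Optimal mix: 5×A + 1×B → cost 40, value 149.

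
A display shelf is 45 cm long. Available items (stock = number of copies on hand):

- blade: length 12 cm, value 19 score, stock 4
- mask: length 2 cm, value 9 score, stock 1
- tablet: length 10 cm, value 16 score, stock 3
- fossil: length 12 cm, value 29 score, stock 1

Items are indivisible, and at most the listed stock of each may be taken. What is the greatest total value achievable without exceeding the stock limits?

86 score

Top feasible selections:
- 1×mask + 3×tablet + 1×fossil: length 44, value 86
- 1×blade + 2×tablet + 1×fossil: length 44, value 80
Best: 86 score.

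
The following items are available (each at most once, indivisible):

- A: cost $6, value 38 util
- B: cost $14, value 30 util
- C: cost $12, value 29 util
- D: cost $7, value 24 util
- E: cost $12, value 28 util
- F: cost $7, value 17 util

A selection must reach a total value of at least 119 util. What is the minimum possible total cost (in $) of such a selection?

Subsets with value ≥ 119, sorted by total cost:
- A+C+D+E: cost 37, value 119
- A+B+C+D: cost 39, value 121
Minimum cost: 37 $.

37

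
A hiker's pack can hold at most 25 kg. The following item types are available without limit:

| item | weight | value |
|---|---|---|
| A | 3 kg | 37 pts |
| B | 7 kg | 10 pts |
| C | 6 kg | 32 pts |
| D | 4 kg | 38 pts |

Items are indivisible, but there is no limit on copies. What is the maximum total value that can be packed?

297 pts

Best value-per-unit is A at 37/3; filling with it alone gives 8×37 = 296.
Optimal mix: 7×A + 1×D → weight 25, value 297.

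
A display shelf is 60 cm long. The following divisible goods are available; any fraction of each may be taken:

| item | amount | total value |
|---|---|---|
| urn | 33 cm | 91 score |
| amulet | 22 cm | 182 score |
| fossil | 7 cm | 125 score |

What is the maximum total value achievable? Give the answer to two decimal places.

392.48

Take in order of value per unit:
- fossil (125/7 per unit): all 7 → value 125, running total 125.00
- amulet (182/22 per unit): all 22 → value 182, running total 307.00
- urn (91/33 per unit): 31 of 33 → value 31×91/33 = 85.4848, running total 392.48
Total 392.48.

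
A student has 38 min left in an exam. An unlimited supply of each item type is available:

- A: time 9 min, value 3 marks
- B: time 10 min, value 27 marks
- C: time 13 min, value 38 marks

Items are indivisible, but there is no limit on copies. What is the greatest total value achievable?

Best value-per-unit is C at 38/13; filling with it alone gives 2×38 = 76.
Optimal mix: 1×B + 2×C → time 36, value 103.

103 marks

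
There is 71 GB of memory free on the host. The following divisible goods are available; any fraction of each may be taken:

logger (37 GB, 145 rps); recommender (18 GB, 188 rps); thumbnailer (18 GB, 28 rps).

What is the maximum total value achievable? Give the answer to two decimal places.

Take in order of value per unit:
- recommender (188/18 per unit): all 18 → value 188, running total 188.00
- logger (145/37 per unit): all 37 → value 145, running total 333.00
- thumbnailer (28/18 per unit): 16 of 18 → value 16×28/18 = 24.8889, running total 357.89
Total 357.89.

357.89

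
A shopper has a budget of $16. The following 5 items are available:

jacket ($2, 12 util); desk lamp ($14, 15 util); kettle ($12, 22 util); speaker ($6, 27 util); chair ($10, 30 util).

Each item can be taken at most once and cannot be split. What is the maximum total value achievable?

Check high-value combinations within $16:
- speaker+chair: cost 6+10=16, value 27+30=57
- jacket+chair: cost 2+10=12, value 12+30=42
- jacket+speaker: cost 2+6=8, value 12+27=39
- jacket+kettle: cost 2+12=14, value 12+22=34
- chair: cost 10, value 30
Best: 57 util.

57 util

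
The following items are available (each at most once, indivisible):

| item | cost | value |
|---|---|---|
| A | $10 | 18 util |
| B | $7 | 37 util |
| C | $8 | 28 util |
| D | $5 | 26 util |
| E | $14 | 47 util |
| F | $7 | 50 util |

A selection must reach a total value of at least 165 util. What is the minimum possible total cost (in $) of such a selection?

41

Subsets with value ≥ 165, sorted by total cost:
- B+C+D+E+F: cost 41, value 188
- A+B+D+E+F: cost 43, value 178
- A+C+D+E+F: cost 44, value 169
- A+B+C+E+F: cost 46, value 180
Minimum cost: 41 $.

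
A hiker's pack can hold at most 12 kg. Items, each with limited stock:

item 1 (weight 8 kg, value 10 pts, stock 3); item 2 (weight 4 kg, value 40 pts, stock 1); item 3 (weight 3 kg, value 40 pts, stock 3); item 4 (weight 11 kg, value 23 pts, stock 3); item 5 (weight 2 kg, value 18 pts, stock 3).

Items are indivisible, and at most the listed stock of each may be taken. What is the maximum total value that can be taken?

Top feasible selections:
- 3×item 3 + 1×item 5: weight 11, value 138
- 1×item 2 + 2×item 3 + 1×item 5: weight 12, value 138
Best: 138 pts.

138 pts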